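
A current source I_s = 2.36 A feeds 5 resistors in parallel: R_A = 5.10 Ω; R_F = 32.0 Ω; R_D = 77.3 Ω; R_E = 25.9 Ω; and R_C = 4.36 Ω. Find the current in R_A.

Conductances: ΣG = 1/5.10 + 1/32.0 + 1/77.3 + 1/25.9 + 1/4.36 = 0.5082 (1/Ω).
By the current-divider rule, I = I_s · G_k/ΣG = 2.36 × 0.3858 = 0.9105 A.

I ≈ 0.910 A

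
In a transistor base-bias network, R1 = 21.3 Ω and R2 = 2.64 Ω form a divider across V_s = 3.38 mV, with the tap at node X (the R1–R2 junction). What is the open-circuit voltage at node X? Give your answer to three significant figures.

V_th ≈ 0.373 mV

Open-circuit (no load on X): V_th = V_s · R2/(R1 + R2) = 3.38 × 2.64/(21.30 + 2.64) = 0.3727 mV.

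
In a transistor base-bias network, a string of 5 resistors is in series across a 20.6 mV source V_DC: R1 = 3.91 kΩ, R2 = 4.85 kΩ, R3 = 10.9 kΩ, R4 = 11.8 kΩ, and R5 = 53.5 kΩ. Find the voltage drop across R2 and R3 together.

Series total: ΣR = 3.91 + 4.85 + 10.9 + 11.8 + 53.5 = 84.96 kΩ.
R_{R2..R3} = 4.85 + 10.9 = 15.75 kΩ.
V = V_DC · R/ΣR = 20.6 × 0.1854 = 3.819 mV.

V ≈ 3.82 mV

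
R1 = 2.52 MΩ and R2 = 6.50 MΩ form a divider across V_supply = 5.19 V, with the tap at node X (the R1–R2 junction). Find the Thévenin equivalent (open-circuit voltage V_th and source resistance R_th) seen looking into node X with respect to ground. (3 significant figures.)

V_th ≈ 3.74 V, R_th ≈ 1.82 MΩ

Open-circuit (no load on X): V_th = V_supply · R2/(R1 + R2) = 5.19 × 6.50/(2.520 + 6.50) = 3.740 V.
With V_supply suppressed (replaced by a short), R_th = R1 ‖ R2 = (2.520 × 6.50)/(2.520 + 6.50) = 1.816 MΩ.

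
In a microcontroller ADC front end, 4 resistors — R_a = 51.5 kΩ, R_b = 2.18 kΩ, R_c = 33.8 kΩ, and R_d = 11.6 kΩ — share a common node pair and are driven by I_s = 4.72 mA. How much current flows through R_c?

I ≈ 0.235 mA

Total conductance ΣG = 1/51.5 + 1/2.18 + 1/33.8 + 1/11.6 = 0.5939 (units of 1/kΩ).
By the current-divider rule, I = I_s · G_k/ΣG = 4.72 × 0.04981 = 0.2351 mA.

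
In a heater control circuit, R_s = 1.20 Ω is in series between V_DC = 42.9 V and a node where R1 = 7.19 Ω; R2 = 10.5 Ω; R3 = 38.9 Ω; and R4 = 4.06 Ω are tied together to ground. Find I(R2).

I ≈ 2.54 A

Combine the parallel branches: R_p = (1/7.19 + 1/10.5 + 1/38.9 + 1/4.06)⁻¹ = 1.975 Ω.
V_A by voltage divider: V_A = 42.9 × 1.975/(1.20 + 1.975) = 26.69 V.
Branch current I = V_A/R2 = 26.69/10.5 = 2.542 A.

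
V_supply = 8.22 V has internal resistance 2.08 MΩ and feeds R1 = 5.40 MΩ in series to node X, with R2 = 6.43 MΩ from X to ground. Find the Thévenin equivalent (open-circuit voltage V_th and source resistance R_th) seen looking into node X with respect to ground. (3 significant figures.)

V_th ≈ 3.80 V, R_th ≈ 3.46 MΩ

R1' = 2.08 + 5.40 = 7.480 MΩ (source resistance + R1).
Open-circuit (no load on X): V_th = V_supply · R2/(R1' + R2) = 8.22 × 6.43/(7.480 + 6.43) = 3.800 V.
With V_supply suppressed (replaced by a short), R_th = R1' ‖ R2 = (7.480 × 6.43)/(7.480 + 6.43) = 3.458 MΩ.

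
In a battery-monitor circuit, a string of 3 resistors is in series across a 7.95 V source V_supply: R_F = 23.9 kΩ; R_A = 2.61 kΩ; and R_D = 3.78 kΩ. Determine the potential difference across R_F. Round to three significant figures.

Total series resistance ΣR = 23.9 + 2.61 + 3.78 = 30.29 kΩ.
By the voltage-divider rule, V = 7.95 × 23.90/30.29 = 6.273 V.

V ≈ 6.27 V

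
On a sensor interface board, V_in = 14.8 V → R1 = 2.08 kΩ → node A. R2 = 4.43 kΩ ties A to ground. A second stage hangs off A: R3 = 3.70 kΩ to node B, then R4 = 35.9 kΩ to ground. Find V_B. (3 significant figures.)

Looking into the second stage from A: R3 + R4 = 39.60 kΩ appears in parallel with R2.
Effective lower resistance at A: R2 ‖ 39.60 = 3.984 kΩ.
So V_A = 14.8 × 0.6570 = 9.724 V.
V_B = V_A × 0.9066 = 8.815 V.

V_B ≈ 8.82 V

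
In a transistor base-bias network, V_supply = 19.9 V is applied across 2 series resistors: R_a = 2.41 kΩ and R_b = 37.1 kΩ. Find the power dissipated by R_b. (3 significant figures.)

The common current is I = 19.9/39.51 = 0.5037 mA.
P(R_b) = I²·R_b = (0.5037)² × 37.1 = 9.412 mW.

P ≈ 9.41 mW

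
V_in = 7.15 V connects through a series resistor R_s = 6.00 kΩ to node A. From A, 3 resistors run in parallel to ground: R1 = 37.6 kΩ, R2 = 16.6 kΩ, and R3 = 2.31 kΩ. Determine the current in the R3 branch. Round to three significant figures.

I ≈ 0.752 mA

Parallel bank: R_p = 1/(1/37.6 + 1/16.6 + 1/2.31) = 1.924 kΩ.
V_A = 7.15 × 1.924/7.924 = 1.736 V.
I(R3) = V_A / R3 = 1.736/2.31 = 0.7516 mA.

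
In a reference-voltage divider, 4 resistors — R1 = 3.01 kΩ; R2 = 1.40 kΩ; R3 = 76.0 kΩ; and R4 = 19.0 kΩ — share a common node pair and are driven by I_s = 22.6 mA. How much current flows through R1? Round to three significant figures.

Total conductance ΣG = 1/3.01 + 1/1.40 + 1/76.0 + 1/19.0 = 1.112 (units of 1/kΩ).
Current divider: I(R1) = I_s · G_k/ΣG = 22.6 × (0.3322/1.112) = 22.6 × 0.2987 = 6.750 mA.

I ≈ 6.75 mA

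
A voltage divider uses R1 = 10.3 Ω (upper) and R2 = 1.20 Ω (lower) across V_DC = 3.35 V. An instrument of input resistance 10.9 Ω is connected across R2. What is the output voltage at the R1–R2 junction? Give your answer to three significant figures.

V_out ≈ 0.318 V

The load sits in parallel with R2, giving an effective lower resistance R2' = R2·R_L/(R2+R_L) = 1.081 Ω.
Voltage divider with the loaded lower leg: V_out = 3.35 × 1.081/(10.3 + 1.081) = 3.35 × 0.09498 = 0.3182 V.
(Unloaded it would be 0.350 V; the load pulls it down.)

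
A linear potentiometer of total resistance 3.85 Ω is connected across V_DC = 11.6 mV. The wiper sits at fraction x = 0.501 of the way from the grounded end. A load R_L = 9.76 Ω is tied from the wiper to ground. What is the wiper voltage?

V_out ≈ 5.29 mV

The pot divides into 1.921 Ω above the wiper and 1.929 Ω below.
Lower segment in parallel with the load: 1.929 ‖ 9.76 = 1.611 Ω.
V_out = 11.6 × 1.611/(1.921 + 1.611) = 5.290 mV.
(Unloaded: V_out = x·V_DC = 5.81 mV.)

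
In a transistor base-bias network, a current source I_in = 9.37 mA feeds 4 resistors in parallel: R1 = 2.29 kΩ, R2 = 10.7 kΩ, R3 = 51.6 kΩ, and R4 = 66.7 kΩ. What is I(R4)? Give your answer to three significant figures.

Conductances: ΣG = 1/2.29 + 1/10.7 + 1/51.6 + 1/66.7 = 0.5645 (1/kΩ).
Current divider: I(R4) = I_in · G_k/ΣG = 9.37 × (0.01499/0.5645) = 9.37 × 0.02656 = 0.2489 mA.

I ≈ 0.249 mA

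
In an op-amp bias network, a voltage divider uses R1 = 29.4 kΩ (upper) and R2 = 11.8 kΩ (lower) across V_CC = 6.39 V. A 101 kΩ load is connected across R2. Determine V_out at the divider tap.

V_out ≈ 1.69 V

The load sits in parallel with R2, giving an effective lower resistance R2' = R2·R_L/(R2+R_L) = 10.57 kΩ.
Voltage divider with the loaded lower leg: V_out = 6.39 × 10.57/(29.4 + 10.57) = 6.39 × 0.2644 = 1.689 V.
(Unloaded it would be 1.83 V; the load pulls it down.)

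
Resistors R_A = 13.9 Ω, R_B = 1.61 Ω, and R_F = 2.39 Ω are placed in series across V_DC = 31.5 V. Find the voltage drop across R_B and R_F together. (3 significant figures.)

Total series resistance ΣR = 13.9 + 1.61 + 2.39 = 17.90 Ω.
R_{R_B..R_F} = 1.61 + 2.39 = 4.000 Ω.
By the voltage-divider rule, V = 31.5 × 4.000/17.90 = 7.039 V.

V ≈ 7.04 V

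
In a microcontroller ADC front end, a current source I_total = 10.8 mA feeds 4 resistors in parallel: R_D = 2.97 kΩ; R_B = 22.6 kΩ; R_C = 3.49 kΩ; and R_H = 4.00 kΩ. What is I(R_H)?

Total conductance ΣG = 1/2.97 + 1/22.6 + 1/3.49 + 1/4.00 = 0.9175 (units of 1/kΩ).
Current divider: I(R_H) = I_total · G_k/ΣG = 10.8 × (0.2500/0.9175) = 10.8 × 0.2725 = 2.943 mA.

I ≈ 2.94 mA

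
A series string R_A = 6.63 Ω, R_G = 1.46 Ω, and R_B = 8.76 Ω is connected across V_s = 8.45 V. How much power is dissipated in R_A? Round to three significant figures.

ΣR = 16.85 Ω → I = 8.45/16.85 = 0.5015 A.
P(R_A) = I²·R_A = (0.5015)² × 6.63 = 1.667 W.

P ≈ 1.67 W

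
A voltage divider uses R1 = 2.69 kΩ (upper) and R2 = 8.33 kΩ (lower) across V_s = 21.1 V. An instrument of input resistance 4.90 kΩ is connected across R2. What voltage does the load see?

The load sits in parallel with R2, giving an effective lower resistance R2' = R2·R_L/(R2+R_L) = 3.085 kΩ.
Now apply the divider: V_out = 21.1 × 0.5342 = 11.27 V.

V_out ≈ 11.3 V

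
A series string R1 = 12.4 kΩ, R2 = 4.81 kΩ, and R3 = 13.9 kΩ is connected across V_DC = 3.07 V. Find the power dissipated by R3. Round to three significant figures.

P ≈ 0.135 mW

ΣR = 31.11 kΩ → I = 3.07/31.11 = 0.09868 mA.
P = I²R = 0.009738 × 13.9 = 0.1354 mW.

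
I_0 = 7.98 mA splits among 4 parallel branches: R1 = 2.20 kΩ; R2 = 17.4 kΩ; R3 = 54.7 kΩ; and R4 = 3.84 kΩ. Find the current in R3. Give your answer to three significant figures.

Conductances: ΣG = 1/2.20 + 1/17.4 + 1/54.7 + 1/3.84 = 0.7907 (1/kΩ).
Current divider: I(R3) = I_0 · G_k/ΣG = 7.98 × (0.01828/0.7907) = 7.98 × 0.02312 = 0.1845 mA.

I ≈ 0.184 mA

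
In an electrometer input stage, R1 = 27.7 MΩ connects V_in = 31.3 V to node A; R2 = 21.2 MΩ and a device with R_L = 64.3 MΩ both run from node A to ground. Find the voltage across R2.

V_out ≈ 11.4 V

R2 ‖ R_L = (21.2 × 64.3)/(21.2 + 64.3) = 15.94 MΩ.
Then V_out = V_in · R2'/(R1 + R2') = 31.3 × 15.94/43.64 = 11.43 V.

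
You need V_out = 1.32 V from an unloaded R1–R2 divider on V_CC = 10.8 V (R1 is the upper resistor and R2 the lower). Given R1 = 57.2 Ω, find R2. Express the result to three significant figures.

The divider ratio is R2/(R1+R2) = 1.32/10.8 = 0.1222.
R2 = R1 · 0.1222/(1 − 0.1222) = 7.965 Ω.

R2 ≈ 7.96 Ω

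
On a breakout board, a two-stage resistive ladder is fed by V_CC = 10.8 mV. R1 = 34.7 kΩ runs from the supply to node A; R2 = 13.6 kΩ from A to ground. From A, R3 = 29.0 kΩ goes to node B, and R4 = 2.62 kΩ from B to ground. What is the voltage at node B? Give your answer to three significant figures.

V_B ≈ 0.192 mV

The second stage (R3 + R4 = 31.62 kΩ) loads node A in parallel with R2.
R2 ‖ (R3+R4) = 9.510 kΩ.
First divider: V_A = V_CC · 9.510/(34.7 + 9.510) = 2.323 mV.
Then the unloaded second divider: V_B = V_A × R4/(R3+R4) = 2.323 × 0.08286 = 0.1925 mV.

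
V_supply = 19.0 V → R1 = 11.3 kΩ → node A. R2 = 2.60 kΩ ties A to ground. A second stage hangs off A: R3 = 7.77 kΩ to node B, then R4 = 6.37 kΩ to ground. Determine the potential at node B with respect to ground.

Node A sees R2 in parallel with the series input of stage 2, R3 + R4 = 14.14 kΩ.
Effective lower resistance at A: R2 ‖ 14.14 = 2.196 kΩ.
V_A = 19.0 × 2.196/(11.3 + 2.196) = 3.092 V.
V_B = V_A × 0.4505 = 1.393 V.

V_B ≈ 1.39 V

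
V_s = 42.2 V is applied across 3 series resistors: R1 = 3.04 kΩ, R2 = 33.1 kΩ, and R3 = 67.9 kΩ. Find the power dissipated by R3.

P ≈ 11.2 mW

The common current is I = 42.2/104.0 = 0.4056 mA.
V(R3) = I·R = 27.54 V; P = V·I = 27.54 × 0.4056 = 11.17 mW.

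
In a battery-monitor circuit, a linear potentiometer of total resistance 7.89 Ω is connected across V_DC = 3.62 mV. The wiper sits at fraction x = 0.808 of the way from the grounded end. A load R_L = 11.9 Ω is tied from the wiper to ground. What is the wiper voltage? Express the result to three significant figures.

V_out ≈ 2.65 mV

Split the track: R_lower = x·R_p = 6.375 Ω, R_upper = (1−x)·R_p = 1.515 Ω.
R_L loads the lower segment: effective lower R = 4.151 Ω.
Then V_out = V_DC · 4.151/(1.515 + 4.151) = 2.652 mV.
(Unloaded: V_out = x·V_DC = 2.92 mV.)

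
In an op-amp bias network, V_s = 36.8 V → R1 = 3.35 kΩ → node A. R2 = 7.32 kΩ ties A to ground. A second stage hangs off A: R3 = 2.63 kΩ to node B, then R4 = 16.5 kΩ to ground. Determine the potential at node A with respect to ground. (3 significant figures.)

V_A ≈ 22.5 V

The second stage (R3 + R4 = 19.13 kΩ) loads node A in parallel with R2.
R2 ‖ (R3+R4) = 5.294 kΩ.
So V_A = 36.8 × 0.6125 = 22.54 V.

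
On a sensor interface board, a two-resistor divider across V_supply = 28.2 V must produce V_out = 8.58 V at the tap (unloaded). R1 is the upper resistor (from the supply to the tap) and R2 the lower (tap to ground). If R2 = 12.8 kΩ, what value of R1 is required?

R1 ≈ 29.3 kΩ

Required fraction k = V_out/V_supply = 0.3043.
Rearranging, R1 = R2·(1−k)/k = 12.8 × 2.287 = 29.27 kΩ.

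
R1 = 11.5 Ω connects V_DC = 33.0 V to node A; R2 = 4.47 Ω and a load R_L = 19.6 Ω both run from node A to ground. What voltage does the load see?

R2 ‖ R_L = (4.47 × 19.6)/(4.47 + 19.6) = 3.640 Ω.
Voltage divider with the loaded lower leg: V_out = 33.0 × 3.640/(11.5 + 3.640) = 33.0 × 0.2404 = 7.934 V.
(Unloaded it would be 9.24 V; the load pulls it down.)

V_out ≈ 7.93 V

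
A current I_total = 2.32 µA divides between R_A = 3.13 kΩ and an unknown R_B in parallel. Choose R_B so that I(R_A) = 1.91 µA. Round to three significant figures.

R_B ≈ 14.6 kΩ

The fraction through R_A equals R_B/(R_A+R_B).
With f = 0.8233, R_B = R_A · f/(1−f) = 3.13 × 4.659 = 14.58 kΩ.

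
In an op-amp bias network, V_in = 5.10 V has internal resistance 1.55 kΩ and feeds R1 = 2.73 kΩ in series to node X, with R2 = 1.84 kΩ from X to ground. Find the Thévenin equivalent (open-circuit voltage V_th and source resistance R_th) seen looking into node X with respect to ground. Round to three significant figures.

R1' = 1.55 + 2.73 = 4.280 kΩ (source resistance + R1).
With X open, the divider is unloaded: V_th = 5.10 × 1.84/6.120 = 1.533 V.
Zeroing V_in shorts the top of R1' to ground, so R_th = R1' ‖ R2 = 1.287 kΩ.

V_th ≈ 1.53 V, R_th ≈ 1.29 kΩ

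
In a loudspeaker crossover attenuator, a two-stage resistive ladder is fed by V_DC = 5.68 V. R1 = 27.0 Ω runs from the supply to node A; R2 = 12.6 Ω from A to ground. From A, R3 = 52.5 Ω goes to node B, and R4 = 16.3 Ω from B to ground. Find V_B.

V_B ≈ 0.381 V

The second stage (R3 + R4 = 68.80 Ω) loads node A in parallel with R2.
Effective lower resistance at A: R2 ‖ 68.80 = 10.65 Ω.
First divider: V_A = V_DC · 10.65/(27.0 + 10.65) = 1.607 V.
Then the unloaded second divider: V_B = V_A × R4/(R3+R4) = 1.607 × 0.2369 = 0.3806 V.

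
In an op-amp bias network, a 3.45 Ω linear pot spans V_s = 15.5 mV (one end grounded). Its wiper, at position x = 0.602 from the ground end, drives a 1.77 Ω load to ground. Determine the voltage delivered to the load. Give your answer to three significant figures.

V_out ≈ 6.36 mV

The pot divides into 1.373 Ω above the wiper and 2.077 Ω below.
R_L loads the lower segment: effective lower R = 0.9556 Ω.
Loaded-divider output: V_out = 15.5 × 0.4104 = 6.361 mV.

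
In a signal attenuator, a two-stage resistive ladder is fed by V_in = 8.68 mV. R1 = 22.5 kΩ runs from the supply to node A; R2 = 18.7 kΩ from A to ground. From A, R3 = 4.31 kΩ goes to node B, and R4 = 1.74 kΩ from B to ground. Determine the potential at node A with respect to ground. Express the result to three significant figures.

Looking into the second stage from A: R3 + R4 = 6.050 kΩ appears in parallel with R2.
R2 ‖ (R3+R4) = 4.571 kΩ.
First divider: V_A = V_in · 4.571/(22.5 + 4.571) = 1.466 mV.

V_A ≈ 1.47 mV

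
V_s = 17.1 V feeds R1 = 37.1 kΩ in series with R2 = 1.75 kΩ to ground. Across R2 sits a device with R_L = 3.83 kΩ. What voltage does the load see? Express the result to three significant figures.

V_out ≈ 0.536 V

The load sits in parallel with R2, giving an effective lower resistance R2' = R2·R_L/(R2+R_L) = 1.201 kΩ.
Then V_out = V_s · R2'/(R1 + R2') = 17.1 × 1.201/38.30 = 0.5363 V.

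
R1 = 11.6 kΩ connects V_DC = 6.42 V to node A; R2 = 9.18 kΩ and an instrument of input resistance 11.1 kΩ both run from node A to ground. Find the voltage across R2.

The load sits in parallel with R2, giving an effective lower resistance R2' = R2·R_L/(R2+R_L) = 5.025 kΩ.
Then V_out = V_DC · R2'/(R1 + R2') = 6.42 × 5.025/16.62 = 1.940 V.
(Unloaded it would be 2.84 V; the load pulls it down.)

V_out ≈ 1.94 V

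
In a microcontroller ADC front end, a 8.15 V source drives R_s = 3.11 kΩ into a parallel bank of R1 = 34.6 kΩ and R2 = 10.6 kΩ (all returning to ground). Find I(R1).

I ≈ 0.170 mA

Combine the parallel branches: R_p = (1/34.6 + 1/10.6)⁻¹ = 8.114 kΩ.
V_A by voltage divider: V_A = 8.15 × 8.114/(3.11 + 8.114) = 5.892 V.
I(R1) = V_A / R1 = 5.892/34.6 = 0.1703 mA.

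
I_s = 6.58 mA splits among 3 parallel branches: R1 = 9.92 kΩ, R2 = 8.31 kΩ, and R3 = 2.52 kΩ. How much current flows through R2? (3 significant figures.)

I ≈ 1.28 mA

ΣG = 1/9.92 + 1/8.31 + 1/2.52 = 0.6180.
Current divider: I(R2) = I_s · G_k/ΣG = 6.58 × (0.1203/0.6180) = 6.58 × 0.1947 = 1.281 mA.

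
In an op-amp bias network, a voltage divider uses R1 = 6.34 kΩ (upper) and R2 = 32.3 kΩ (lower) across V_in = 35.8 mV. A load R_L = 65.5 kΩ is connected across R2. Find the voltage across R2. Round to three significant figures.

The load sits in parallel with R2, giving an effective lower resistance R2' = R2·R_L/(R2+R_L) = 21.63 kΩ.
Then V_out = V_in · R2'/(R1 + R2') = 35.8 × 21.63/27.97 = 27.69 mV.
(Unloaded it would be 29.9 mV; the load pulls it down.)

V_out ≈ 27.7 mV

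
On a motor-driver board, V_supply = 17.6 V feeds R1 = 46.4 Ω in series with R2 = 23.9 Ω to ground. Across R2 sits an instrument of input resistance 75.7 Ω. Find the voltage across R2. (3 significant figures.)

V_out ≈ 4.95 V

First combine the lower leg with the load: R2 ‖ R_L = 18.16 Ω.
Then V_out = V_supply · R2'/(R1 + R2') = 17.6 × 18.16/64.56 = 4.952 V.
(Unloaded it would be 5.98 V; the load pulls it down.)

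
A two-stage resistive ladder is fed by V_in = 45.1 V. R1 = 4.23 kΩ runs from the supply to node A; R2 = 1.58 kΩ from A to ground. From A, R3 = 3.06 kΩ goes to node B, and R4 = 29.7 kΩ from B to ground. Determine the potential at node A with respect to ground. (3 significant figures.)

Node A sees R2 in parallel with the series input of stage 2, R3 + R4 = 32.76 kΩ.
Effective lower resistance at A: R2 ‖ 32.76 = 1.507 kΩ.
So V_A = 45.1 × 0.2627 = 11.85 V.

V_A ≈ 11.8 V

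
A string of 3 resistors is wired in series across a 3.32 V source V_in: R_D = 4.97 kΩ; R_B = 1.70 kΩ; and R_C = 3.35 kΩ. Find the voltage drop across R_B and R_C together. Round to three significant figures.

V ≈ 1.67 V

Total series resistance ΣR = 4.97 + 1.70 + 3.35 = 10.02 kΩ.
R_{R_B..R_C} = 1.70 + 3.35 = 5.050 kΩ.
By the voltage-divider rule, V = 3.32 × 5.050/10.02 = 1.673 V.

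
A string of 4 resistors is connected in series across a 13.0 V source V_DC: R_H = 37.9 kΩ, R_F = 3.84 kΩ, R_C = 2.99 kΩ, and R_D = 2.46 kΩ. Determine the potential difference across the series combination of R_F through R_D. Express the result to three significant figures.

V ≈ 2.56 V

Total series resistance ΣR = 37.9 + 3.84 + 2.99 + 2.46 = 47.19 kΩ.
R_{R_F..R_D} = 3.84 + 2.99 + 2.46 = 9.290 kΩ.
Voltage divider: V = V_DC · (9.290 / 47.19) = 13.0 × 0.1969 = 2.559 V.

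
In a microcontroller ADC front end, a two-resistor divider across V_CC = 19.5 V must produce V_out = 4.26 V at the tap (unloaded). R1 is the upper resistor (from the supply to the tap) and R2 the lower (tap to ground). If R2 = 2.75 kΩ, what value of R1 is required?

R1 ≈ 9.84 kΩ

Required fraction k = V_out/V_CC = 0.2185.
So R1 = R2 · (V_CC/V_out − 1) = 2.75 × (19.5/4.26 − 1) = 2.75 × 3.577 = 9.838 kΩ.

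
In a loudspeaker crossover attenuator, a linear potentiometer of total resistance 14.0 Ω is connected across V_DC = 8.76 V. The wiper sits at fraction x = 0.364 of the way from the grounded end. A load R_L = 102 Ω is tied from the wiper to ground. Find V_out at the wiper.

V_out ≈ 3.09 V

Lower segment x·R_p = 5.096 Ω; upper segment (1−x)·R_p = 8.904 Ω.
(x·R_p) ‖ R_L = 4.854 Ω.
Loaded-divider output: V_out = 8.76 × 0.3528 = 3.090 V.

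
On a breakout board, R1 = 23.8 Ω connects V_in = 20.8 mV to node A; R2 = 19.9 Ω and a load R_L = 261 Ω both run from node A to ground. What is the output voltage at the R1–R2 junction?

First combine the lower leg with the load: R2 ‖ R_L = 18.49 Ω.
Then V_out = V_in · R2'/(R1 + R2') = 20.8 × 18.49/42.29 = 9.094 mV.
(Unloaded it would be 9.47 mV; the load pulls it down.)

V_out ≈ 9.09 mV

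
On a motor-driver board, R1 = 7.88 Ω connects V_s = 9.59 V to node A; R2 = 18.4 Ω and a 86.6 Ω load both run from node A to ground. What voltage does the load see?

V_out ≈ 6.31 V

The load sits in parallel with R2, giving an effective lower resistance R2' = R2·R_L/(R2+R_L) = 15.18 Ω.
Voltage divider with the loaded lower leg: V_out = 9.59 × 15.18/(7.88 + 15.18) = 9.59 × 0.6582 = 6.312 V.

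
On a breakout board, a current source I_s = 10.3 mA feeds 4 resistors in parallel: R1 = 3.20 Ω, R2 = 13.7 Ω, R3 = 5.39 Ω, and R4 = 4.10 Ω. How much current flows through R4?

I ≈ 3.08 mA

Total conductance ΣG = 1/3.20 + 1/13.7 + 1/5.39 + 1/4.10 = 0.8149 (units of 1/Ω).
By the current-divider rule, I = I_s · G_k/ΣG = 10.3 × 0.2993 = 3.083 mA.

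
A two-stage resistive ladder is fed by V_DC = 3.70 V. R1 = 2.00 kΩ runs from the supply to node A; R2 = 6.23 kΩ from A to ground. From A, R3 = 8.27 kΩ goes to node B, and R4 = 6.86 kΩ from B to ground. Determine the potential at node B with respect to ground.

Looking into the second stage from A: R3 + R4 = 15.13 kΩ appears in parallel with R2.
R2 ‖ (R3+R4) = 4.413 kΩ.
V_A = 3.70 × 4.413/(2.00 + 4.413) = 2.546 V.
Stage 2 is unloaded, so V_B = V_A · R4/(R3+R4) = 2.546 × 6.86/15.13 = 1.154 V.

V_B ≈ 1.15 V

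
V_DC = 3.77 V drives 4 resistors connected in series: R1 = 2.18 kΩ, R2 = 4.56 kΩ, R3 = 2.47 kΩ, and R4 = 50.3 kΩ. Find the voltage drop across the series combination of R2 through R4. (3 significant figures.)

V ≈ 3.63 V

Series total: ΣR = 2.18 + 4.56 + 2.47 + 50.3 = 59.51 kΩ.
R_{R2..R4} = 4.56 + 2.47 + 50.3 = 57.33 kΩ.
V = V_DC · R/ΣR = 3.77 × 0.9634 = 3.632 V.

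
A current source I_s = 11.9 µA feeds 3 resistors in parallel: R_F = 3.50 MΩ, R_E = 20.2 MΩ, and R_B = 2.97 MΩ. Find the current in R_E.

I ≈ 0.877 µA

Conductances: ΣG = 1/3.50 + 1/20.2 + 1/2.97 = 0.6719 (1/MΩ).
By the current-divider rule, I = I_s · G_k/ΣG = 11.9 × 0.07368 = 0.8768 µA.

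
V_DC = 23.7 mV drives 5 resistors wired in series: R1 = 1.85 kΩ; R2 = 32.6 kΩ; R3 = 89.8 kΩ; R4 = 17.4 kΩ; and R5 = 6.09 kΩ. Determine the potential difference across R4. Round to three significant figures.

Series total: ΣR = 1.85 + 32.6 + 89.8 + 17.4 + 6.09 = 147.7 kΩ.
V = V_DC · R/ΣR = 23.7 × 0.1178 = 2.791 mV.

V ≈ 2.79 mV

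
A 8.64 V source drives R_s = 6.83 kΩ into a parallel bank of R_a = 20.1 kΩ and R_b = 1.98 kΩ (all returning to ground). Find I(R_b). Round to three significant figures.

Equivalent of the parallel group: R_p = 1.802 kΩ.
Node voltage V_A = V_CC · R_p/(R_s + R_p) = 8.64 × 0.2088 = 1.804 V.
Branch current I = V_A/R_b = 1.804/1.98 = 0.9111 mA.

I ≈ 0.911 mA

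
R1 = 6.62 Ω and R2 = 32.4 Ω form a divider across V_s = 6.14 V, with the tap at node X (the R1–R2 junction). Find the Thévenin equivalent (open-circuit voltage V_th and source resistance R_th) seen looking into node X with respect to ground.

Open-circuit (no load on X): V_th = V_s · R2/(R1 + R2) = 6.14 × 32.4/(6.620 + 32.4) = 5.098 V.
Zeroing V_s shorts the top of R1 to ground, so R_th = R1 ‖ R2 = 5.497 Ω.

V_th ≈ 5.10 V, R_th ≈ 5.50 Ω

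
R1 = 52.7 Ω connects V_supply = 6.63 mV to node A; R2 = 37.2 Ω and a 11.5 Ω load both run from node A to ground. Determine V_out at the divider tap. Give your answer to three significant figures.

V_out ≈ 0.947 mV

First combine the lower leg with the load: R2 ‖ R_L = 8.784 Ω.
Now apply the divider: V_out = 6.63 × 0.1429 = 0.9472 mV.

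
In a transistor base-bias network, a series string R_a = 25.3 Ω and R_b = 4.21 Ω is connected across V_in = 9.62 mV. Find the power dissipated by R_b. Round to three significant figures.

ΣR = 29.51 Ω → I = 9.62/29.51 = 0.3260 mA.
P = I²R = 0.1063 × 4.21 = 0.4474 µW.

P ≈ 0.447 µW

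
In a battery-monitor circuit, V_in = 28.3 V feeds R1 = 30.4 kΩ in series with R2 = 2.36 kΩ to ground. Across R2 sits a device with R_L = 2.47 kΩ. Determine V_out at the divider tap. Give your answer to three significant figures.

First combine the lower leg with the load: R2 ‖ R_L = 1.207 kΩ.
Now apply the divider: V_out = 28.3 × 0.03818 = 1.081 V.
(Unloaded it would be 2.04 V; the load pulls it down.)

V_out ≈ 1.08 V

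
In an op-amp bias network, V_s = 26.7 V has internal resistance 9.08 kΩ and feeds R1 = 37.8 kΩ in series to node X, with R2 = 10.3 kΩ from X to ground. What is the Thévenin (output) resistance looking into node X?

R_th ≈ 8.44 kΩ

R1' = 9.08 + 37.8 = 46.88 kΩ (source resistance + R1).
With V_s suppressed (replaced by a short), R_th = R1' ‖ R2 = (46.88 × 10.3)/(46.88 + 10.3) = 8.445 kΩ.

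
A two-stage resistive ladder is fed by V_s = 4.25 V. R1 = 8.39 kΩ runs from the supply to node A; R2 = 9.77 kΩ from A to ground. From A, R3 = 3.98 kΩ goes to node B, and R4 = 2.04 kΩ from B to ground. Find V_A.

V_A ≈ 1.31 V

Looking into the second stage from A: R3 + R4 = 6.020 kΩ appears in parallel with R2.
R2 ‖ (R3+R4) = 3.725 kΩ.
V_A = 4.25 × 3.725/(8.39 + 3.725) = 1.307 V.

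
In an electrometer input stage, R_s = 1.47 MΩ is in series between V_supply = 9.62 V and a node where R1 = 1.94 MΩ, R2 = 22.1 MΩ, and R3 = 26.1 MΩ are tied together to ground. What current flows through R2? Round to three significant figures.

I ≈ 0.231 µA

Parallel bank: R_p = 1/(1/1.94 + 1/22.1 + 1/26.1) = 1.669 MΩ.
V_A = 9.62 × 1.669/3.139 = 5.115 V.
I(R2) = V_A / R2 = 5.115/22.1 = 0.2315 µA.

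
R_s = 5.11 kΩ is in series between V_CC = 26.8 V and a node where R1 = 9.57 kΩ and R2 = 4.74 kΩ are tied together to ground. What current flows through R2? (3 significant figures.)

I ≈ 2.16 mA

Parallel bank: R_p = 1/(1/9.57 + 1/4.74) = 3.170 kΩ.
V_A = 26.8 × 3.170/8.280 = 10.26 V.
Branch current I = V_A/R2 = 10.26/4.74 = 2.165 mA.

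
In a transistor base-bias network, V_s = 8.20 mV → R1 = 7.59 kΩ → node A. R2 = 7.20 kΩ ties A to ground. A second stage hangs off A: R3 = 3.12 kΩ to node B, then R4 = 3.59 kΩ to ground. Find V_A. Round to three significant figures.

V_A ≈ 2.57 mV

Node A sees R2 in parallel with the series input of stage 2, R3 + R4 = 6.710 kΩ.
R2 ‖ (R3+R4) = 3.473 kΩ.
V_A = 8.20 × 3.473/(7.59 + 3.473) = 2.574 mV.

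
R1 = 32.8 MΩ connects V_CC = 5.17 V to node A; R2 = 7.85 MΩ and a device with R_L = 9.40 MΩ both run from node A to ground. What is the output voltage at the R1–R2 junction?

V_out ≈ 0.596 V

The load sits in parallel with R2, giving an effective lower resistance R2' = R2·R_L/(R2+R_L) = 4.278 MΩ.
Now apply the divider: V_out = 5.17 × 0.1154 = 0.5965 V.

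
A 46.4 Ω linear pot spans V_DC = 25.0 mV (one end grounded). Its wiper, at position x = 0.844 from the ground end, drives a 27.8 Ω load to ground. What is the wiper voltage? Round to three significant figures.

V_out ≈ 17.3 mV

Split the track: R_lower = x·R_p = 39.16 Ω, R_upper = (1−x)·R_p = 7.238 Ω.
R_L loads the lower segment: effective lower R = 16.26 Ω.
V_out = 25.0 × 16.26/(7.238 + 16.26) = 17.30 mV.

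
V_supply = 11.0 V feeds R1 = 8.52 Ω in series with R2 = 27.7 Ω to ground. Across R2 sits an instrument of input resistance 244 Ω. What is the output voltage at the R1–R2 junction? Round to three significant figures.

First combine the lower leg with the load: R2 ‖ R_L = 24.88 Ω.
Then V_out = V_supply · R2'/(R1 + R2') = 11.0 × 24.88/33.40 = 8.194 V.

V_out ≈ 8.19 V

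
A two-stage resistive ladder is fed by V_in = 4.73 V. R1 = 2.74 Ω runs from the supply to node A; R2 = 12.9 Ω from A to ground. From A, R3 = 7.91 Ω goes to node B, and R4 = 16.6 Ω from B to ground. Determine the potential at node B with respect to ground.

V_B ≈ 2.42 V

The second stage (R3 + R4 = 24.51 Ω) loads node A in parallel with R2.
Effective lower resistance at A: R2 ‖ 24.51 = 8.452 Ω.
So V_A = 4.73 × 0.7552 = 3.572 V.
Then the unloaded second divider: V_B = V_A × R4/(R3+R4) = 3.572 × 0.6773 = 2.419 V.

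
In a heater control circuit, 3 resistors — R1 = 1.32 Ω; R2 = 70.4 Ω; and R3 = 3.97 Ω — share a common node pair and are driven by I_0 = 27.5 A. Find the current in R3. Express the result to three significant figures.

ΣG = 1/1.32 + 1/70.4 + 1/3.97 = 1.024.
Current divider: I(R3) = I_0 · G_k/ΣG = 27.5 × (0.2519/1.024) = 27.5 × 0.2461 = 6.767 A.

I ≈ 6.77 A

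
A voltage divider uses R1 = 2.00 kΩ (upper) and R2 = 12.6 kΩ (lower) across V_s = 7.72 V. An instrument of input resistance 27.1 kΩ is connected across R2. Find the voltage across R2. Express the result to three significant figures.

R2 ‖ R_L = (12.6 × 27.1)/(12.6 + 27.1) = 8.601 kΩ.
Voltage divider with the loaded lower leg: V_out = 7.72 × 8.601/(2.00 + 8.601) = 7.72 × 0.8113 = 6.264 V.

V_out ≈ 6.26 V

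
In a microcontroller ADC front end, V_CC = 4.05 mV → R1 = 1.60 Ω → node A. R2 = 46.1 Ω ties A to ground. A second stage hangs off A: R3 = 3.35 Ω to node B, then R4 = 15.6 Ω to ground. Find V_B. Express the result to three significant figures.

Looking into the second stage from A: R3 + R4 = 18.95 Ω appears in parallel with R2.
Effective lower resistance at A: R2 ‖ 18.95 = 13.43 Ω.
V_A = 4.05 × 13.43/(1.60 + 13.43) = 3.619 mV.
V_B = V_A × 0.8232 = 2.979 mV.

V_B ≈ 2.98 mV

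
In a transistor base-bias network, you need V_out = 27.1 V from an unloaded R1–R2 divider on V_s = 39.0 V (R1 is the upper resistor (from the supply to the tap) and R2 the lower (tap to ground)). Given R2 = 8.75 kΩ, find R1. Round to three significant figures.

R1 ≈ 3.84 kΩ

The divider ratio is R2/(R1+R2) = 27.1/39.0 = 0.6949.
R1 = R2·(1/k − 1) = 8.75 × 0.4391 = 3.842 kΩ.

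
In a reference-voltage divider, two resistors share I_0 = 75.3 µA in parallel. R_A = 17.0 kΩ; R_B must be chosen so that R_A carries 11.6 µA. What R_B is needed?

R_B ≈ 3.10 kΩ

Two-branch current divider: I_A = I_0 · R_B/(R_A + R_B).
With f = 0.1541, R_B = R_A · f/(1−f) = 17.0 × 0.1821 = 3.096 kΩ.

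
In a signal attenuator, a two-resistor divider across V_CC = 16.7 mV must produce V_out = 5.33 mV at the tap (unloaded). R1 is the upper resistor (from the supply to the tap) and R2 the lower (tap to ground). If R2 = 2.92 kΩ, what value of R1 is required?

R1 ≈ 6.23 kΩ

The divider ratio is R2/(R1+R2) = 5.33/16.7 = 0.3192.
R1 = R2·(1/k − 1) = 2.92 × 2.133 = 6.229 kΩ.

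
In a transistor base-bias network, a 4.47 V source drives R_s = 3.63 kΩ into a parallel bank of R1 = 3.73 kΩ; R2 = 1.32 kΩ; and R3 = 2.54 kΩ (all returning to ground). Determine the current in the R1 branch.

Parallel bank: R_p = 1/(1/3.73 + 1/1.32 + 1/2.54) = 0.7045 kΩ.
V_A by voltage divider: V_A = 4.47 × 0.7045/(3.63 + 0.7045) = 0.7266 V.
Branch current I = V_A/R1 = 0.7266/3.73 = 0.1948 mA.

I ≈ 0.195 mA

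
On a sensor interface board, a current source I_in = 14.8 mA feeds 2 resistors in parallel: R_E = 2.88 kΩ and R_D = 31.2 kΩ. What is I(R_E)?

For two parallel branches, I_k = I_in · (other R)/(sum of R).
I(R_E) = 14.8 × 31.2/(2.88 + 31.2) = 14.8 × 0.9155 = 13.55 mA.

I ≈ 13.5 mA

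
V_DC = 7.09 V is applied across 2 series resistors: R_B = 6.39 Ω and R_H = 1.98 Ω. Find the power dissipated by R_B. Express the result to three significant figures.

Series current I = V_DC/ΣR = 7.09/8.370 = 0.8471 A.
V(R_B) = I·R = 5.413 V; P = V·I = 5.413 × 0.8471 = 4.585 W.

P ≈ 4.59 W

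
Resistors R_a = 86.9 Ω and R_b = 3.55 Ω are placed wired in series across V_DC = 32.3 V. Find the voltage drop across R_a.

V ≈ 31.0 V

ΣR = 86.9 + 3.55 = 90.45 Ω.
By the voltage-divider rule, V = 32.3 × 86.90/90.45 = 31.03 V.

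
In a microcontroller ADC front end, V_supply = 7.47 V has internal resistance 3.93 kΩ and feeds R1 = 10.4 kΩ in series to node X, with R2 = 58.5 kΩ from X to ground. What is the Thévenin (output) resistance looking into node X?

R1' = 3.93 + 10.4 = 14.33 kΩ (source resistance + R1).
With V_supply suppressed (replaced by a short), R_th = R1' ‖ R2 = (14.33 × 58.5)/(14.33 + 58.5) = 11.51 kΩ.

R_th ≈ 11.5 kΩ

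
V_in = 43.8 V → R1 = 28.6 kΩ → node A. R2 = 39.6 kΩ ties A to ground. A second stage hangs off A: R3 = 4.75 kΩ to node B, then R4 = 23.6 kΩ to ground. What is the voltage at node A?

The second stage (R3 + R4 = 28.35 kΩ) loads node A in parallel with R2.
R2 ‖ (R3+R4) = 16.52 kΩ.
So V_A = 43.8 × 0.3662 = 16.04 V.

V_A ≈ 16.0 V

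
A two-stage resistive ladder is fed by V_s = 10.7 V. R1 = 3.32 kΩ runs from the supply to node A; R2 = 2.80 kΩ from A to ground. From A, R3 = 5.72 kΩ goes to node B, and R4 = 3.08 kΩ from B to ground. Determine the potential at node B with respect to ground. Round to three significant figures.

Looking into the second stage from A: R3 + R4 = 8.800 kΩ appears in parallel with R2.
Effective lower resistance at A: R2 ‖ 8.800 = 2.124 kΩ.
First divider: V_A = V_s · 2.124/(3.32 + 2.124) = 4.175 V.
Stage 2 is unloaded, so V_B = V_A · R4/(R3+R4) = 4.175 × 3.08/8.800 = 1.461 V.

V_B ≈ 1.46 V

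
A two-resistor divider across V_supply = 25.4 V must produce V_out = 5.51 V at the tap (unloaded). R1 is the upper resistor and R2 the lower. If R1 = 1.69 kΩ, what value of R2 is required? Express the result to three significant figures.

Required fraction k = V_out/V_supply = 0.2169.
Rearranging, R2 = R1·k/(1−k) = 1.69 × 0.2770 = 0.4682 kΩ.

R2 ≈ 0.468 kΩ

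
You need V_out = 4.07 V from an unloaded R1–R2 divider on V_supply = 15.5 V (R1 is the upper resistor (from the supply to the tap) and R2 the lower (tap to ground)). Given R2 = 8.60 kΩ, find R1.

R1 ≈ 24.2 kΩ

The divider ratio is R2/(R1+R2) = 4.07/15.5 = 0.2626.
Rearranging, R1 = R2·(1−k)/k = 8.60 × 2.808 = 24.15 kΩ.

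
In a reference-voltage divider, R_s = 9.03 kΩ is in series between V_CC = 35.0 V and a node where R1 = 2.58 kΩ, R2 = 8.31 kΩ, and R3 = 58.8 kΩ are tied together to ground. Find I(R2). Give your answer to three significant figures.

Equivalent of the parallel group: R_p = 1.905 kΩ.
V_A = 35.0 × 1.905/10.93 = 6.097 V.
Branch current I = V_A/R2 = 6.097/8.31 = 0.7337 mA.
(Check via current divider: I_total = 3.201 mA; share G_k/ΣG = 0.2292 → same result.)

I ≈ 0.734 mA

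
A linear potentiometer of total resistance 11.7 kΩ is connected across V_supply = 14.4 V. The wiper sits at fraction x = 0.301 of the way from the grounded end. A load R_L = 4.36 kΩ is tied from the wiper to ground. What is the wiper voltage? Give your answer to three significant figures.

V_out ≈ 2.77 V

The pot divides into 8.178 kΩ above the wiper and 3.522 kΩ below.
R_L loads the lower segment: effective lower R = 1.948 kΩ.
Loaded-divider output: V_out = 14.4 × 0.1924 = 2.770 V.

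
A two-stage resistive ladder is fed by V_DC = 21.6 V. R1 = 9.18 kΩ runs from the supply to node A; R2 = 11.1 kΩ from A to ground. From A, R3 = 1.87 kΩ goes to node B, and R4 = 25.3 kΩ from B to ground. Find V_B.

V_B ≈ 9.29 V

Looking into the second stage from A: R3 + R4 = 27.17 kΩ appears in parallel with R2.
R2 ‖ (R3+R4) = 7.881 kΩ.
First divider: V_A = V_DC · 7.881/(9.18 + 7.881) = 9.977 V.
Then the unloaded second divider: V_B = V_A × R4/(R3+R4) = 9.977 × 0.9312 = 9.291 V.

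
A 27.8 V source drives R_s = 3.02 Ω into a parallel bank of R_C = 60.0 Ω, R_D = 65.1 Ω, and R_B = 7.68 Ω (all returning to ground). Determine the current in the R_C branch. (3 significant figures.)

I ≈ 0.311 A

Parallel bank: R_p = 1/(1/60.0 + 1/65.1 + 1/7.68) = 6.164 Ω.
V_A = 27.8 × 6.164/9.184 = 18.66 V.
Branch current I = V_A/R_C = 18.66/60.0 = 0.3110 A.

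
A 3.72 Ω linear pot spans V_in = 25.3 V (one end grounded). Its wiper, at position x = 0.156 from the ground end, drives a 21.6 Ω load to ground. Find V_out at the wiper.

Split the track: R_lower = x·R_p = 0.5803 Ω, R_upper = (1−x)·R_p = 3.140 Ω.
(x·R_p) ‖ R_L = 0.5651 Ω.
Then V_out = V_in · 0.5651/(3.140 + 0.5651) = 3.859 V.
(Unloaded: V_out = x·V_in = 3.95 V.)

V_out ≈ 3.86 V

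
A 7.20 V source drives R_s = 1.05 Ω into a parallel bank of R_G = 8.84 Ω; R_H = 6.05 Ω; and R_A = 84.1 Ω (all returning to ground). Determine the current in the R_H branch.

Equivalent of the parallel group: R_p = 3.445 Ω.
V_A = 7.20 × 3.445/4.495 = 5.518 V.
Branch current I = V_A/R_H = 5.518/6.05 = 0.9121 A.

I ≈ 0.912 A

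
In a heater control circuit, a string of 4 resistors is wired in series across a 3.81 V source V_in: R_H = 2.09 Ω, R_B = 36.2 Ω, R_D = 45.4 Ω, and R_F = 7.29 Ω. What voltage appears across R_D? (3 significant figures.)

V ≈ 1.90 V

Total series resistance ΣR = 2.09 + 36.2 + 45.4 + 7.29 = 90.98 Ω.
V = V_in · R/ΣR = 3.81 × 0.4990 = 1.901 V.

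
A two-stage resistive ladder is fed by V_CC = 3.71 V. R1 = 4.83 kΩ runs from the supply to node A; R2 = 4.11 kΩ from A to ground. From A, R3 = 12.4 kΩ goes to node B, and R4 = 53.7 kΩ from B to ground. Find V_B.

Looking into the second stage from A: R3 + R4 = 66.10 kΩ appears in parallel with R2.
Effective lower resistance at A: R2 ‖ 66.10 = 3.869 kΩ.
First divider: V_A = V_CC · 3.869/(4.83 + 3.869) = 1.650 V.
V_B = V_A × 0.8124 = 1.341 V.

V_B ≈ 1.34 V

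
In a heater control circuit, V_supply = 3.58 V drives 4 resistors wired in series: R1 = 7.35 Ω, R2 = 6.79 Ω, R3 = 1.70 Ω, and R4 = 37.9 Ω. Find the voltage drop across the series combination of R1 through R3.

Total series resistance ΣR = 7.35 + 6.79 + 1.70 + 37.9 = 53.74 Ω.
R_{R1..R3} = 7.35 + 6.79 + 1.70 = 15.84 Ω.
V = V_supply · R/ΣR = 3.58 × 0.2948 = 1.055 V.

V ≈ 1.06 V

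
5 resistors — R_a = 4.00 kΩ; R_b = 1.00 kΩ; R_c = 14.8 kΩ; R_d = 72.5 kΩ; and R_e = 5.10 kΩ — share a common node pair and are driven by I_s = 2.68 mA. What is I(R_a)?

I ≈ 0.439 mA

ΣG = 1/4.00 + 1/1.00 + 1/14.8 + 1/72.5 + 1/5.10 = 1.527.
R_a takes the fraction G_k/ΣG = 0.2500/1.527 = 0.1637, so I = 2.68 × 0.1637 = 0.4386 mA.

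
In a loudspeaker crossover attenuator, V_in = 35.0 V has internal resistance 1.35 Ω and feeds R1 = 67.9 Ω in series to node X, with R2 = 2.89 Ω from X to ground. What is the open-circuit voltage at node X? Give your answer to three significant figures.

V_th ≈ 1.40 V

R1' = 1.35 + 67.9 = 69.25 Ω (source resistance + R1).
Open-circuit (no load on X): V_th = V_in · R2/(R1' + R2) = 35.0 × 2.89/(69.25 + 2.89) = 1.402 V.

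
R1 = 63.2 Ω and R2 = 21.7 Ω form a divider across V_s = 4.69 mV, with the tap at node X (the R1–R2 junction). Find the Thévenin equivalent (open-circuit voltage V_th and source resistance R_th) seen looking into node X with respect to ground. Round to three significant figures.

V_th ≈ 1.20 mV, R_th ≈ 16.2 Ω

Open-circuit (no load on X): V_th = V_s · R2/(R1 + R2) = 4.69 × 21.7/(63.20 + 21.7) = 1.199 mV.
With V_s suppressed (replaced by a short), R_th = R1 ‖ R2 = (63.20 × 21.7)/(63.20 + 21.7) = 16.15 Ω.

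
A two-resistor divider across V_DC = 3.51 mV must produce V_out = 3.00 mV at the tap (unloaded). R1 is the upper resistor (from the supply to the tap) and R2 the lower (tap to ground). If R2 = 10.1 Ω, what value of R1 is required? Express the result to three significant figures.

R1 ≈ 1.72 Ω

The divider ratio is R2/(R1+R2) = 3.00/3.51 = 0.8547.
R1 = R2·(1/k − 1) = 10.1 × 0.1700 = 1.717 Ω.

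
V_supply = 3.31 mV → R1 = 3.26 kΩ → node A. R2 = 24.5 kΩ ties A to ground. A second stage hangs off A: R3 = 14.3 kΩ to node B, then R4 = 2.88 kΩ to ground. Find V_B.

V_B ≈ 0.419 mV

Node A sees R2 in parallel with the series input of stage 2, R3 + R4 = 17.18 kΩ.
R2 ‖ (R3+R4) = 10.10 kΩ.
V_A = 3.31 × 10.10/(3.26 + 10.10) = 2.502 mV.
Then the unloaded second divider: V_B = V_A × R4/(R3+R4) = 2.502 × 0.1676 = 0.4195 mV.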